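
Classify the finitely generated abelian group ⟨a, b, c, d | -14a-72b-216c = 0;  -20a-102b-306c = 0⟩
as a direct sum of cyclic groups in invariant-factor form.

Answer: M ≅ ℤ^2 ⊕ ℤ/2 ⊕ ℤ/6

Derivation:
rank_ℚ(R)=2; free=4−2=2
SNF(R) diag = [2, 6] → torsion [2, 6]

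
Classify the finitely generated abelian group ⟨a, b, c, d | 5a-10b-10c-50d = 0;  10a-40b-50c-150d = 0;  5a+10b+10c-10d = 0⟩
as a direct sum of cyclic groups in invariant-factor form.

Answer: M ≅ ℤ^1 ⊕ ℤ/5 ⊕ ℤ/10 ⊕ ℤ/20

Derivation:
rank_ℚ(R)=3; free=4−3=1
SNF(R) diag = [5, 10, 20] → torsion [5, 10, 20]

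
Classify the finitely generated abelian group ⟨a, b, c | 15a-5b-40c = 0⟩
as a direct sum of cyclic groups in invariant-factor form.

rank_ℚ(R)=1; free=3−1=2
SNF(R) diag = [5] → torsion [5]

Answer: M ≅ ℤ^2 ⊕ ℤ/5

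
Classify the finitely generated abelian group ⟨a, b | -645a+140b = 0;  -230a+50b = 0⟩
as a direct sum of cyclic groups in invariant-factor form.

Answer: M ≅ ℤ/5 ⊕ ℤ/10

Derivation:
rank_ℚ(R)=2; free=2−2=0
SNF(R) diag = [5, 10] → torsion [5, 10]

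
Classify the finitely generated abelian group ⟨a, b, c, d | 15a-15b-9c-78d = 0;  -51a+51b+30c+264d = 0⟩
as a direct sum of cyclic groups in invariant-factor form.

Answer: M ≅ ℤ^2 ⊕ ℤ/3 ⊕ ℤ/3

Derivation:
rank_ℚ(R)=2; free=4−2=2
SNF(R) diag = [3, 3] → torsion [3, 3]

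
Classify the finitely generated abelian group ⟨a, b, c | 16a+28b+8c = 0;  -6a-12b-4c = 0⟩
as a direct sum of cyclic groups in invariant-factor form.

Answer: M ≅ ℤ^1 ⊕ ℤ/2 ⊕ ℤ/4

Derivation:
rank_ℚ(R)=2; free=3−2=1
SNF(R) diag = [2, 4] → torsion [2, 4]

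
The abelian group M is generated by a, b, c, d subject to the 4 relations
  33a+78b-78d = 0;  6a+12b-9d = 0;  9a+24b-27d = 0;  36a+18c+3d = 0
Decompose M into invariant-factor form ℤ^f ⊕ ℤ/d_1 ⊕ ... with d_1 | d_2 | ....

Answer: M ≅ ℤ/3 ⊕ ℤ/3 ⊕ ℤ/6 ⊕ ℤ/18

Derivation:
rank_ℚ(R)=4; free=4−4=0
SNF(R) diag = [3, 3, 6, 18] → torsion [3, 3, 6, 18]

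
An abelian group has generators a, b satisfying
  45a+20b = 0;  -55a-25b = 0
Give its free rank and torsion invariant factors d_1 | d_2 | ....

Answer: M ≅ ℤ/5 ⊕ ℤ/5

Derivation:
rank_ℚ(R)=2; free=2−2=0
SNF(R) diag = [5, 5] → torsion [5, 5]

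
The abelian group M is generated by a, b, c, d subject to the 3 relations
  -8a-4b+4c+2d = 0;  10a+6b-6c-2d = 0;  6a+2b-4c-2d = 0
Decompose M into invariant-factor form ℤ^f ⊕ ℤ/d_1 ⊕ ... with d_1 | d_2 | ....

Answer: M ≅ ℤ^1 ⊕ ℤ/2 ⊕ ℤ/2 ⊕ ℤ/2

Derivation:
rank_ℚ(R)=3; free=4−3=1
SNF(R) diag = [2, 2, 2] → torsion [2, 2, 2]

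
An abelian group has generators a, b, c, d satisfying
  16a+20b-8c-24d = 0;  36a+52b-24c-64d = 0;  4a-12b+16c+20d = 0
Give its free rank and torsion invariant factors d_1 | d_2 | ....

rank_ℚ(R)=3; free=4−3=1
SNF(R) diag = [4, 4, 12] → torsion [4, 4, 12]

Answer: M ≅ ℤ^1 ⊕ ℤ/4 ⊕ ℤ/4 ⊕ ℤ/12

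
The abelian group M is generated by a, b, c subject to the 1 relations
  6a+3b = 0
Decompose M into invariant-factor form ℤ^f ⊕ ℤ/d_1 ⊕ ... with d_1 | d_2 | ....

rank_ℚ(R)=1; free=3−1=2
SNF(R) diag = [3] → torsion [3]

Answer: M ≅ ℤ^2 ⊕ ℤ/3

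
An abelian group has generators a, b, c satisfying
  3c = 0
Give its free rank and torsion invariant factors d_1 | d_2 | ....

rank_ℚ(R)=1; free=3−1=2
SNF(R) diag = [3] → torsion [3]

Answer: M ≅ ℤ^2 ⊕ ℤ/3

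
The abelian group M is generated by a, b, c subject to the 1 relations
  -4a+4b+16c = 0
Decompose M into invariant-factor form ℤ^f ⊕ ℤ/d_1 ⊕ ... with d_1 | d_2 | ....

Answer: M ≅ ℤ^2 ⊕ ℤ/4

Derivation:
rank_ℚ(R)=1; free=3−1=2
SNF(R) diag = [4] → torsion [4]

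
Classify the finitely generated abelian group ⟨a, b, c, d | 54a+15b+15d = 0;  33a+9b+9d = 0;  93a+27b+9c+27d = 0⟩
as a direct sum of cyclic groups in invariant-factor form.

Answer: M ≅ ℤ^1 ⊕ ℤ/3 ⊕ ℤ/3 ⊕ ℤ/9

Derivation:
rank_ℚ(R)=3; free=4−3=1
SNF(R) diag = [3, 3, 9] → torsion [3, 3, 9]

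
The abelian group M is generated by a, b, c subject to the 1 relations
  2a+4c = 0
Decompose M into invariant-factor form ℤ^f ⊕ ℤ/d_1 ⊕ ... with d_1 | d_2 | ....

Answer: M ≅ ℤ^2 ⊕ ℤ/2

Derivation:
rank_ℚ(R)=1; free=3−1=2
SNF(R) diag = [2] → torsion [2]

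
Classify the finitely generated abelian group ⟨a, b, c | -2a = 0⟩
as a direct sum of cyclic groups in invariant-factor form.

rank_ℚ(R)=1; free=3−1=2
SNF(R) diag = [2] → torsion [2]

Answer: M ≅ ℤ^2 ⊕ ℤ/2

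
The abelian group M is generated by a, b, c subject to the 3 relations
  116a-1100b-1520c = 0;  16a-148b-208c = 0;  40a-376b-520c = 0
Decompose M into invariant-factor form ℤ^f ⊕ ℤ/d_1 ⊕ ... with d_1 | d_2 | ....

rank_ℚ(R)=3; free=3−3=0
SNF(R) diag = [4, 12, 24] → torsion [4, 12, 24]

Answer: M ≅ ℤ/4 ⊕ ℤ/12 ⊕ ℤ/24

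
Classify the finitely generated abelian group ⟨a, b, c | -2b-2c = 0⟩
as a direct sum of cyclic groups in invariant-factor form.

rank_ℚ(R)=1; free=3−1=2
SNF(R) diag = [2] → torsion [2]

Answer: M ≅ ℤ^2 ⊕ ℤ/2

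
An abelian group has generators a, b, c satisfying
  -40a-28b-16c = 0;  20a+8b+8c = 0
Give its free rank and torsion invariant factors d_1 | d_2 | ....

Answer: M ≅ ℤ^1 ⊕ ℤ/4 ⊕ ℤ/12

Derivation:
rank_ℚ(R)=2; free=3−2=1
SNF(R) diag = [4, 12] → torsion [4, 12]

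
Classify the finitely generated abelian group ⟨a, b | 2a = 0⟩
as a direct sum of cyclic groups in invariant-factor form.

Answer: M ≅ ℤ^1 ⊕ ℤ/2

Derivation:
rank_ℚ(R)=1; free=2−1=1
SNF(R) diag = [2] → torsion [2]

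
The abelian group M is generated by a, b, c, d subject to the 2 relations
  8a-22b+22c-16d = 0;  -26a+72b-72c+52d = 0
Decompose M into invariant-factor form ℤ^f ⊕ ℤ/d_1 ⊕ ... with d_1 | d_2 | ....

Answer: M ≅ ℤ^2 ⊕ ℤ/2 ⊕ ℤ/2

Derivation:
rank_ℚ(R)=2; free=4−2=2
SNF(R) diag = [2, 2] → torsion [2, 2]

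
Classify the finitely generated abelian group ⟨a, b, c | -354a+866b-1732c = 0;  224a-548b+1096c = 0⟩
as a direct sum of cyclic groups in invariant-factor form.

Answer: M ≅ ℤ^1 ⊕ ℤ/2 ⊕ ℤ/4

Derivation:
rank_ℚ(R)=2; free=3−2=1
SNF(R) diag = [2, 4] → torsion [2, 4]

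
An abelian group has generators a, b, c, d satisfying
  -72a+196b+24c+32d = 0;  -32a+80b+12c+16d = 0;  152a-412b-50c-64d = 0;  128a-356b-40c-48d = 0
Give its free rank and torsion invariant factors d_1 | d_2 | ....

rank_ℚ(R)=4; free=4−4=0
SNF(R) diag = [2, 4, 8, 16] → torsion [2, 4, 8, 16]

Answer: M ≅ ℤ/2 ⊕ ℤ/4 ⊕ ℤ/8 ⊕ ℤ/16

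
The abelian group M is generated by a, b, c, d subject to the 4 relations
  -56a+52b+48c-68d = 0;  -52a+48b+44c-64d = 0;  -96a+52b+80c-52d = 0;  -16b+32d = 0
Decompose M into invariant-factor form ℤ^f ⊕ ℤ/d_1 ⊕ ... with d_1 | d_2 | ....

rank_ℚ(R)=4; free=4−4=0
SNF(R) diag = [4, 4, 8, 16] → torsion [4, 4, 8, 16]

Answer: M ≅ ℤ/4 ⊕ ℤ/4 ⊕ ℤ/8 ⊕ ℤ/16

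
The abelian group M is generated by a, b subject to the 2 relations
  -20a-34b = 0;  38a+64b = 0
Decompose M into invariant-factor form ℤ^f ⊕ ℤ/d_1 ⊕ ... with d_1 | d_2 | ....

rank_ℚ(R)=2; free=2−2=0
SNF(R) diag = [2, 6] → torsion [2, 6]

Answer: M ≅ ℤ/2 ⊕ ℤ/6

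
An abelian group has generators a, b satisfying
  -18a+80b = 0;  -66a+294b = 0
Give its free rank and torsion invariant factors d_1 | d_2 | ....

Answer: M ≅ ℤ/2 ⊕ ℤ/6

Derivation:
rank_ℚ(R)=2; free=2−2=0
SNF(R) diag = [2, 6] → torsion [2, 6]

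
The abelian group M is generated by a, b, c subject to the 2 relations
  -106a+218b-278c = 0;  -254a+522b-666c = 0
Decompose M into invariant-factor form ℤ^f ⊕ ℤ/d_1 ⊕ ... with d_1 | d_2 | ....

Answer: M ≅ ℤ^1 ⊕ ℤ/2 ⊕ ℤ/4

Derivation:
rank_ℚ(R)=2; free=3−2=1
SNF(R) diag = [2, 4] → torsion [2, 4]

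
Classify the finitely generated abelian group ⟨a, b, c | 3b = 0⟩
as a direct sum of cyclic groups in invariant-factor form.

Answer: M ≅ ℤ^2 ⊕ ℤ/3

Derivation:
rank_ℚ(R)=1; free=3−1=2
SNF(R) diag = [3] → torsion [3]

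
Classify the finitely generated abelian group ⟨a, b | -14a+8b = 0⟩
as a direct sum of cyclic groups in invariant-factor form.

rank_ℚ(R)=1; free=2−1=1
SNF(R) diag = [2] → torsion [2]

Answer: M ≅ ℤ^1 ⊕ ℤ/2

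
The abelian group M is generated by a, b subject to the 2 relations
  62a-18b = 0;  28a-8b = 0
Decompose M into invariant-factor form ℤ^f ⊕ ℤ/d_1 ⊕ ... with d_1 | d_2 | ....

Answer: M ≅ ℤ/2 ⊕ ℤ/4

Derivation:
rank_ℚ(R)=2; free=2−2=0
SNF(R) diag = [2, 4] → torsion [2, 4]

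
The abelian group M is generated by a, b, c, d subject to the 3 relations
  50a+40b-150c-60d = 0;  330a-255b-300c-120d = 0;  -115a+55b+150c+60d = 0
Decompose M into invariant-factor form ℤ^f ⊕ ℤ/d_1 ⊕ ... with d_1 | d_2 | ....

rank_ℚ(R)=3; free=4−3=1
SNF(R) diag = [5, 15, 30] → torsion [5, 15, 30]

Answer: M ≅ ℤ^1 ⊕ ℤ/5 ⊕ ℤ/15 ⊕ ℤ/30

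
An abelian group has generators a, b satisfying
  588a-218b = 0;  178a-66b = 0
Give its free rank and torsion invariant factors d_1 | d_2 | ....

rank_ℚ(R)=2; free=2−2=0
SNF(R) diag = [2, 2] → torsion [2, 2]

Answer: M ≅ ℤ/2 ⊕ ℤ/2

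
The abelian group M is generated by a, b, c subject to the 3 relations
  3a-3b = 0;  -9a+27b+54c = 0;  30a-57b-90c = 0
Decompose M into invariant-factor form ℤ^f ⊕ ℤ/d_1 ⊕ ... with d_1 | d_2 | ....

Answer: M ≅ ℤ/3 ⊕ ℤ/9 ⊕ ℤ/18

Derivation:
rank_ℚ(R)=3; free=3−3=0
SNF(R) diag = [3, 9, 18] → torsion [3, 9, 18]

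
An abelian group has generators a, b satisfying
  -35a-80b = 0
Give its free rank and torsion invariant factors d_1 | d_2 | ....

Answer: M ≅ ℤ^1 ⊕ ℤ/5

Derivation:
rank_ℚ(R)=1; free=2−1=1
SNF(R) diag = [5] → torsion [5]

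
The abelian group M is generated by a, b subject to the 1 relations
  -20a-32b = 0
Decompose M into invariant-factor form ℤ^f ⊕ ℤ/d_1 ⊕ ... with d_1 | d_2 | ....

rank_ℚ(R)=1; free=2−1=1
SNF(R) diag = [4] → torsion [4]

Answer: M ≅ ℤ^1 ⊕ ℤ/4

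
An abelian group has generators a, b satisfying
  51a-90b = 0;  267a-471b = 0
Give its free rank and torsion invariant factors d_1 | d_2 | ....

rank_ℚ(R)=2; free=2−2=0
SNF(R) diag = [3, 3] → torsion [3, 3]

Answer: M ≅ ℤ/3 ⊕ ℤ/3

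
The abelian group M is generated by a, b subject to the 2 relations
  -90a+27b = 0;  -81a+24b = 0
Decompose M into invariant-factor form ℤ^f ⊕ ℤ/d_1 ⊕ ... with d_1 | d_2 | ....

Answer: M ≅ ℤ/3 ⊕ ℤ/9

Derivation:
rank_ℚ(R)=2; free=2−2=0
SNF(R) diag = [3, 9] → torsion [3, 9]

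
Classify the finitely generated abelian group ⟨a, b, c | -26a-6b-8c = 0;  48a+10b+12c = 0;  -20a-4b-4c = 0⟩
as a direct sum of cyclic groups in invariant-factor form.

rank_ℚ(R)=3; free=3−3=0
SNF(R) diag = [2, 2, 4] → torsion [2, 2, 4]

Answer: M ≅ ℤ/2 ⊕ ℤ/2 ⊕ ℤ/4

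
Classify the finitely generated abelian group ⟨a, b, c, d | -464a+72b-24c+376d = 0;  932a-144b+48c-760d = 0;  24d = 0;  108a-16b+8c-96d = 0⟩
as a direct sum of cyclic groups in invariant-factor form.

Answer: M ≅ ℤ/4 ⊕ ℤ/8 ⊕ ℤ/24 ⊕ ℤ/24

Derivation:
rank_ℚ(R)=4; free=4−4=0
SNF(R) diag = [4, 8, 24, 24] → torsion [4, 8, 24, 24]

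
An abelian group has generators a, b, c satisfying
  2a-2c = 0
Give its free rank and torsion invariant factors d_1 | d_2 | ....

rank_ℚ(R)=1; free=3−1=2
SNF(R) diag = [2] → torsion [2]

Answer: M ≅ ℤ^2 ⊕ ℤ/2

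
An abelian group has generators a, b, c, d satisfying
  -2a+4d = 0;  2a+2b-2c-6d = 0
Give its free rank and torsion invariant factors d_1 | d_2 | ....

rank_ℚ(R)=2; free=4−2=2
SNF(R) diag = [2, 2] → torsion [2, 2]

Answer: M ≅ ℤ^2 ⊕ ℤ/2 ⊕ ℤ/2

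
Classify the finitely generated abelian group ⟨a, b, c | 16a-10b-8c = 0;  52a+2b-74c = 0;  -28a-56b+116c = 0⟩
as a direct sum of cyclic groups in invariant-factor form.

rank_ℚ(R)=3; free=3−3=0
SNF(R) diag = [2, 6, 12] → torsion [2, 6, 12]

Answer: M ≅ ℤ/2 ⊕ ℤ/6 ⊕ ℤ/12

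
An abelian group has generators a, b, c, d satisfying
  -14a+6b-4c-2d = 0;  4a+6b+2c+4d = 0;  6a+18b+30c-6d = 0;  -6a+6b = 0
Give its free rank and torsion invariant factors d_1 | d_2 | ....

rank_ℚ(R)=4; free=4−4=0
SNF(R) diag = [2, 6, 6, 6] → torsion [2, 6, 6, 6]

Answer: M ≅ ℤ/2 ⊕ ℤ/6 ⊕ ℤ/6 ⊕ ℤ/6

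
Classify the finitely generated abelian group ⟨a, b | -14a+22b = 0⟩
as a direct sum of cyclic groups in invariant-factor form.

Answer: M ≅ ℤ^1 ⊕ ℤ/2

Derivation:
rank_ℚ(R)=1; free=2−1=1
SNF(R) diag = [2] → torsion [2]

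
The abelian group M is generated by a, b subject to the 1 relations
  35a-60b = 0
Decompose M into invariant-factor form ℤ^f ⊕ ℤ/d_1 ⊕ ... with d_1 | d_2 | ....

rank_ℚ(R)=1; free=2−1=1
SNF(R) diag = [5] → torsion [5]

Answer: M ≅ ℤ^1 ⊕ ℤ/5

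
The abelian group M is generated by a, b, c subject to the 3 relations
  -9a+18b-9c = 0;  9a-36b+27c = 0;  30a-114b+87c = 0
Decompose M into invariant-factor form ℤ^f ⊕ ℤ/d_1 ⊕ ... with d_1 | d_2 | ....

rank_ℚ(R)=3; free=3−3=0
SNF(R) diag = [3, 9, 18] → torsion [3, 9, 18]

Answer: M ≅ ℤ/3 ⊕ ℤ/9 ⊕ ℤ/18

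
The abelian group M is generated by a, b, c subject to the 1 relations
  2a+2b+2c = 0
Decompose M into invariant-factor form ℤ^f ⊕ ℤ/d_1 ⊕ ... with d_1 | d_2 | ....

rank_ℚ(R)=1; free=3−1=2
SNF(R) diag = [2] → torsion [2]

Answer: M ≅ ℤ^2 ⊕ ℤ/2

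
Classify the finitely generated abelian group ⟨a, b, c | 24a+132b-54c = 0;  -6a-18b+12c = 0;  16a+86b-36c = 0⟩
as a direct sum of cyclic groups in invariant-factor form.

rank_ℚ(R)=3; free=3−3=0
SNF(R) diag = [2, 6, 6] → torsion [2, 6, 6]

Answer: M ≅ ℤ/2 ⊕ ℤ/6 ⊕ ℤ/6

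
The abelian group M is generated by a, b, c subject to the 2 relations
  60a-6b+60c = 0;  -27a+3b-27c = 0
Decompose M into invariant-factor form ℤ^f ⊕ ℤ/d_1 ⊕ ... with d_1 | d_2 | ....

Answer: M ≅ ℤ^1 ⊕ ℤ/3 ⊕ ℤ/6

Derivation:
rank_ℚ(R)=2; free=3−2=1
SNF(R) diag = [3, 6] → torsion [3, 6]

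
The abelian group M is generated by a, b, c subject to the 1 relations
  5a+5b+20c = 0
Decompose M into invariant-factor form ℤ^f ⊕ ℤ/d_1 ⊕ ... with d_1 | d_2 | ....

Answer: M ≅ ℤ^2 ⊕ ℤ/5

Derivation:
rank_ℚ(R)=1; free=3−1=2
SNF(R) diag = [5] → torsion [5]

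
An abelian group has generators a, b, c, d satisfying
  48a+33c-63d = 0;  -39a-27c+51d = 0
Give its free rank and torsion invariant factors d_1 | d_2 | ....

rank_ℚ(R)=2; free=4−2=2
SNF(R) diag = [3, 3] → torsion [3, 3]

Answer: M ≅ ℤ^2 ⊕ ℤ/3 ⊕ ℤ/3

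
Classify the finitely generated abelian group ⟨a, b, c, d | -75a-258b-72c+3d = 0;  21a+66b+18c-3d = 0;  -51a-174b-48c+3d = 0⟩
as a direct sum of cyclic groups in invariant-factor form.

rank_ℚ(R)=3; free=4−3=1
SNF(R) diag = [3, 6, 12] → torsion [3, 6, 12]

Answer: M ≅ ℤ^1 ⊕ ℤ/3 ⊕ ℤ/6 ⊕ ℤ/12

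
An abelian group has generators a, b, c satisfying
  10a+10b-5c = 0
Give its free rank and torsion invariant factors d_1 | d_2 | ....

Answer: M ≅ ℤ^2 ⊕ ℤ/5

Derivation:
rank_ℚ(R)=1; free=3−1=2
SNF(R) diag = [5] → torsion [5]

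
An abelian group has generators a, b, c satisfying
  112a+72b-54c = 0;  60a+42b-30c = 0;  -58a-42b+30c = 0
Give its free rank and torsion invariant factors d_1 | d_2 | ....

rank_ℚ(R)=3; free=3−3=0
SNF(R) diag = [2, 6, 18] → torsion [2, 6, 18]

Answer: M ≅ ℤ/2 ⊕ ℤ/6 ⊕ ℤ/18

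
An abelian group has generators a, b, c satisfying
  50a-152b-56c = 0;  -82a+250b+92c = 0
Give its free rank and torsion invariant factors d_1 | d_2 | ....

rank_ℚ(R)=2; free=3−2=1
SNF(R) diag = [2, 2] → torsion [2, 2]

Answer: M ≅ ℤ^1 ⊕ ℤ/2 ⊕ ℤ/2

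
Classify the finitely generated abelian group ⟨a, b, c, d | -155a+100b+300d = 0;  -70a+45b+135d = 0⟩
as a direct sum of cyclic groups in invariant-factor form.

Answer: M ≅ ℤ^2 ⊕ ℤ/5 ⊕ ℤ/5

Derivation:
rank_ℚ(R)=2; free=4−2=2
SNF(R) diag = [5, 5] → torsion [5, 5]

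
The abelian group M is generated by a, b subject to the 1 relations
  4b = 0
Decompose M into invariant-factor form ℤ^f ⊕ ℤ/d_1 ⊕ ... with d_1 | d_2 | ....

Answer: M ≅ ℤ^1 ⊕ ℤ/4

Derivation:
rank_ℚ(R)=1; free=2−1=1
SNF(R) diag = [4] → torsion [4]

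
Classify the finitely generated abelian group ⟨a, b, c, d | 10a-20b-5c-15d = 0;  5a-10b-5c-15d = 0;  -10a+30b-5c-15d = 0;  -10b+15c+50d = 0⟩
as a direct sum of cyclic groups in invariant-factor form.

rank_ℚ(R)=4; free=4−4=0
SNF(R) diag = [5, 5, 5, 10] → torsion [5, 5, 5, 10]

Answer: M ≅ ℤ/5 ⊕ ℤ/5 ⊕ ℤ/5 ⊕ ℤ/10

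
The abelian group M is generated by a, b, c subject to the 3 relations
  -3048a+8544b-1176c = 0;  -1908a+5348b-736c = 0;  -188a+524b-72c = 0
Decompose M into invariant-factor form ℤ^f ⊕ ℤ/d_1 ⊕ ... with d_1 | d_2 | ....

Answer: M ≅ ℤ/4 ⊕ ℤ/8 ⊕ ℤ/24

Derivation:
rank_ℚ(R)=3; free=3−3=0
SNF(R) diag = [4, 8, 24] → torsion [4, 8, 24]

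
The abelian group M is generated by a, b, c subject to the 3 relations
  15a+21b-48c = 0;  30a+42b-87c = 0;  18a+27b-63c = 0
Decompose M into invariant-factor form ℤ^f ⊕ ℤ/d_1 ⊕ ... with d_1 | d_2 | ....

Answer: M ≅ ℤ/3 ⊕ ℤ/9 ⊕ ℤ/9

Derivation:
rank_ℚ(R)=3; free=3−3=0
SNF(R) diag = [3, 9, 9] → torsion [3, 9, 9]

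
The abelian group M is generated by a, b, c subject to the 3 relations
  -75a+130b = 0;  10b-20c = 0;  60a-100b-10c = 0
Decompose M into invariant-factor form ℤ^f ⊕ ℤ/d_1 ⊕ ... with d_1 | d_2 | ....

Answer: M ≅ ℤ/5 ⊕ ℤ/10 ⊕ ℤ/30

Derivation:
rank_ℚ(R)=3; free=3−3=0
SNF(R) diag = [5, 10, 30] → torsion [5, 10, 30]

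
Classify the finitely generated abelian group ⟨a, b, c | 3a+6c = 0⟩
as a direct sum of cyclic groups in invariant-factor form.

Answer: M ≅ ℤ^2 ⊕ ℤ/3

Derivation:
rank_ℚ(R)=1; free=3−1=2
SNF(R) diag = [3] → torsion [3]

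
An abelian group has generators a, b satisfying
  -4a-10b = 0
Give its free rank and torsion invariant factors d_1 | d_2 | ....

Answer: M ≅ ℤ^1 ⊕ ℤ/2

Derivation:
rank_ℚ(R)=1; free=2−1=1
SNF(R) diag = [2] → torsion [2]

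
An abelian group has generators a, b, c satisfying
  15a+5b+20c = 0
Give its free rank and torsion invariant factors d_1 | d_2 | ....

rank_ℚ(R)=1; free=3−1=2
SNF(R) diag = [5] → torsion [5]

Answer: M ≅ ℤ^2 ⊕ ℤ/5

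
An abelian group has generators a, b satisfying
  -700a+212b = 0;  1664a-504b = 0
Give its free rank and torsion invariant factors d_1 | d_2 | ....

Answer: M ≅ ℤ/4 ⊕ ℤ/8

Derivation:
rank_ℚ(R)=2; free=2−2=0
SNF(R) diag = [4, 8] → torsion [4, 8]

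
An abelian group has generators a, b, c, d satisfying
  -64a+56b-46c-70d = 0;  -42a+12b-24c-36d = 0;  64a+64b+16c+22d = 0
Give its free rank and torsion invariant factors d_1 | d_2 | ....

rank_ℚ(R)=3; free=4−3=1
SNF(R) diag = [2, 6, 6] → torsion [2, 6, 6]

Answer: M ≅ ℤ^1 ⊕ ℤ/2 ⊕ ℤ/6 ⊕ ℤ/6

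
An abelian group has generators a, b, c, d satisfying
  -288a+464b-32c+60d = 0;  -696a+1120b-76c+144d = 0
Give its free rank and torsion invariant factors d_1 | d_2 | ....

rank_ℚ(R)=2; free=4−2=2
SNF(R) diag = [4, 12] → torsion [4, 12]

Answer: M ≅ ℤ^2 ⊕ ℤ/4 ⊕ ℤ/12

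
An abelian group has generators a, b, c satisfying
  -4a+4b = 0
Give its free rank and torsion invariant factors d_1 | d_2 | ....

Answer: M ≅ ℤ^2 ⊕ ℤ/4

Derivation:
rank_ℚ(R)=1; free=3−1=2
SNF(R) diag = [4] → torsion [4]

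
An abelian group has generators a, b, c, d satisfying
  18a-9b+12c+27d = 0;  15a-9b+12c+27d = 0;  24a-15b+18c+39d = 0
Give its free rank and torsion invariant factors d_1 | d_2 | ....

Answer: M ≅ ℤ^1 ⊕ ℤ/3 ⊕ ℤ/3 ⊕ ℤ/6

Derivation:
rank_ℚ(R)=3; free=4−3=1
SNF(R) diag = [3, 3, 6] → torsion [3, 3, 6]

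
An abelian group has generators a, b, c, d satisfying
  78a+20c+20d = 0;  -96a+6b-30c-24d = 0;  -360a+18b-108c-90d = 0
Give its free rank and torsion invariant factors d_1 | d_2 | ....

Answer: M ≅ ℤ^1 ⊕ ℤ/2 ⊕ ℤ/6 ⊕ ℤ/18

Derivation:
rank_ℚ(R)=3; free=4−3=1
SNF(R) diag = [2, 6, 18] → torsion [2, 6, 18]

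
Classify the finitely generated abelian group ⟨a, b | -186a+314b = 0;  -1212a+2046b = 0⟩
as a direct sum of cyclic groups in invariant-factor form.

Answer: M ≅ ℤ/2 ⊕ ℤ/6

Derivation:
rank_ℚ(R)=2; free=2−2=0
SNF(R) diag = [2, 6] → torsion [2, 6]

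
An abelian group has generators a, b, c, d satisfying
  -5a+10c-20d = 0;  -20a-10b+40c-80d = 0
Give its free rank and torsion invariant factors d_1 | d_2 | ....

Answer: M ≅ ℤ^2 ⊕ ℤ/5 ⊕ ℤ/10

Derivation:
rank_ℚ(R)=2; free=4−2=2
SNF(R) diag = [5, 10] → torsion [5, 10]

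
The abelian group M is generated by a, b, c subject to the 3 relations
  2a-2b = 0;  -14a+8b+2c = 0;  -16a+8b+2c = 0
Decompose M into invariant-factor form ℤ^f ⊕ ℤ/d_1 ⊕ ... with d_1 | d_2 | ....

rank_ℚ(R)=3; free=3−3=0
SNF(R) diag = [2, 2, 2] → torsion [2, 2, 2]

Answer: M ≅ ℤ/2 ⊕ ℤ/2 ⊕ ℤ/2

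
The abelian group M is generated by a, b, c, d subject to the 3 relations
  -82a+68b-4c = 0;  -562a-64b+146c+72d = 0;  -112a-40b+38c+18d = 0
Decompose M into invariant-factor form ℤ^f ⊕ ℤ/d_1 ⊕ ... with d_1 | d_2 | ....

Answer: M ≅ ℤ^1 ⊕ ℤ/2 ⊕ ℤ/6 ⊕ ℤ/18

Derivation:
rank_ℚ(R)=3; free=4−3=1
SNF(R) diag = [2, 6, 18] → torsion [2, 6, 18]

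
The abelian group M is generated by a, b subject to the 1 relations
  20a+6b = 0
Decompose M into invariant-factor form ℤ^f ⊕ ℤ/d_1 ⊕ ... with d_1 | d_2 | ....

Answer: M ≅ ℤ^1 ⊕ ℤ/2

Derivation:
rank_ℚ(R)=1; free=2−1=1
SNF(R) diag = [2] → torsion [2]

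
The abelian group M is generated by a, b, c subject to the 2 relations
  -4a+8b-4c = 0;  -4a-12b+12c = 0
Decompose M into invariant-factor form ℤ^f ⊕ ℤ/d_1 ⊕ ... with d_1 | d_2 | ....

rank_ℚ(R)=2; free=3−2=1
SNF(R) diag = [4, 4] → torsion [4, 4]

Answer: M ≅ ℤ^1 ⊕ ℤ/4 ⊕ ℤ/4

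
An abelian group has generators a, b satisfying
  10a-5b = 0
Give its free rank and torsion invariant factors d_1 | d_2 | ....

Answer: M ≅ ℤ^1 ⊕ ℤ/5

Derivation:
rank_ℚ(R)=1; free=2−1=1
SNF(R) diag = [5] → torsion [5]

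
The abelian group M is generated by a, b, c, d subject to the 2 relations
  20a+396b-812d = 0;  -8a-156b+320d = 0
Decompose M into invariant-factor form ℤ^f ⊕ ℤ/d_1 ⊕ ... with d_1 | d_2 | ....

Answer: M ≅ ℤ^2 ⊕ ℤ/4 ⊕ ℤ/12

Derivation:
rank_ℚ(R)=2; free=4−2=2
SNF(R) diag = [4, 12] → torsion [4, 12]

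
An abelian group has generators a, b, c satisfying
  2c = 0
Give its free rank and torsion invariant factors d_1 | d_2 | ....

rank_ℚ(R)=1; free=3−1=2
SNF(R) diag = [2] → torsion [2]

Answer: M ≅ ℤ^2 ⊕ ℤ/2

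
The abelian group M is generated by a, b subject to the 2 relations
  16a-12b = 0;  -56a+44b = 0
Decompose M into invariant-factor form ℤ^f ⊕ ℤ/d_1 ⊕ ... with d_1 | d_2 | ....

Answer: M ≅ ℤ/4 ⊕ ℤ/8

Derivation:
rank_ℚ(R)=2; free=2−2=0
SNF(R) diag = [4, 8] → torsion [4, 8]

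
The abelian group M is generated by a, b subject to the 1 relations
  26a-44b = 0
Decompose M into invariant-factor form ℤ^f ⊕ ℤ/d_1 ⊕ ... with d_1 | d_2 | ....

rank_ℚ(R)=1; free=2−1=1
SNF(R) diag = [2] → torsion [2]

Answer: M ≅ ℤ^1 ⊕ ℤ/2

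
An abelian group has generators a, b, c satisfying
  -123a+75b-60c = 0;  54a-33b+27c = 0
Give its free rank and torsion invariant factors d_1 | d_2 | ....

rank_ℚ(R)=2; free=3−2=1
SNF(R) diag = [3, 3] → torsion [3, 3]

Answer: M ≅ ℤ^1 ⊕ ℤ/3 ⊕ ℤ/3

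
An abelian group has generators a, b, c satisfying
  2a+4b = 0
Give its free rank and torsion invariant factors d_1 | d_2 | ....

rank_ℚ(R)=1; free=3−1=2
SNF(R) diag = [2] → torsion [2]

Answer: M ≅ ℤ^2 ⊕ ℤ/2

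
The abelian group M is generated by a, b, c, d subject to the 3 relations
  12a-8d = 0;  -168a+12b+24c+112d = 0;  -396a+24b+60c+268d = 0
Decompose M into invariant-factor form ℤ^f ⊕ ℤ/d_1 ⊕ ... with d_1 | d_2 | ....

Answer: M ≅ ℤ^1 ⊕ ℤ/4 ⊕ ℤ/12 ⊕ ℤ/12

Derivation:
rank_ℚ(R)=3; free=4−3=1
SNF(R) diag = [4, 12, 12] → torsion [4, 12, 12]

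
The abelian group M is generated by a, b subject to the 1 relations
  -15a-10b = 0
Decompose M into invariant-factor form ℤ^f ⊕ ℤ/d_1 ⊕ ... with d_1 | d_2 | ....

Answer: M ≅ ℤ^1 ⊕ ℤ/5

Derivation:
rank_ℚ(R)=1; free=2−1=1
SNF(R) diag = [5] → torsion [5]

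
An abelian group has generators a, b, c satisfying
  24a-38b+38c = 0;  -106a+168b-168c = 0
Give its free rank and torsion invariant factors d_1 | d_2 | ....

Answer: M ≅ ℤ^1 ⊕ ℤ/2 ⊕ ℤ/2

Derivation:
rank_ℚ(R)=2; free=3−2=1
SNF(R) diag = [2, 2] → torsion [2, 2]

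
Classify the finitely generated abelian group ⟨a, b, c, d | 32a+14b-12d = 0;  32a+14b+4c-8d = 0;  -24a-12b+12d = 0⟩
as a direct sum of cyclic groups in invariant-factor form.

rank_ℚ(R)=3; free=4−3=1
SNF(R) diag = [2, 4, 12] → torsion [2, 4, 12]

Answer: M ≅ ℤ^1 ⊕ ℤ/2 ⊕ ℤ/4 ⊕ ℤ/12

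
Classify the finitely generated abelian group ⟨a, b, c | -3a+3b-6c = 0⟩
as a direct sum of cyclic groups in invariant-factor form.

rank_ℚ(R)=1; free=3−1=2
SNF(R) diag = [3] → torsion [3]

Answer: M ≅ ℤ^2 ⊕ ℤ/3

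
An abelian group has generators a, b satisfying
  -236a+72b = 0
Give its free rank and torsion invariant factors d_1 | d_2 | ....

rank_ℚ(R)=1; free=2−1=1
SNF(R) diag = [4] → torsion [4]

Answer: M ≅ ℤ^1 ⊕ ℤ/4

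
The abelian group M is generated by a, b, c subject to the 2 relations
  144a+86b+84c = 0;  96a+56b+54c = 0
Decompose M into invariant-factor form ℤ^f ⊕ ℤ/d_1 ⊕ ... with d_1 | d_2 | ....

Answer: M ≅ ℤ^1 ⊕ ℤ/2 ⊕ ℤ/6

Derivation:
rank_ℚ(R)=2; free=3−2=1
SNF(R) diag = [2, 6] → torsion [2, 6]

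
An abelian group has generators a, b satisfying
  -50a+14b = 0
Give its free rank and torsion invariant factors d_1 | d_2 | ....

Answer: M ≅ ℤ^1 ⊕ ℤ/2

Derivation:
rank_ℚ(R)=1; free=2−1=1
SNF(R) diag = [2] → torsion [2]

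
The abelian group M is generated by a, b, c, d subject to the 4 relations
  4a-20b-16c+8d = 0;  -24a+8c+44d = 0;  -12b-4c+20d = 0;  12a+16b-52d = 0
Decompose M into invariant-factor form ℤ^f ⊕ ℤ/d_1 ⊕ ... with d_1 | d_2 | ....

Answer: M ≅ ℤ/4 ⊕ ℤ/4 ⊕ ℤ/4 ⊕ ℤ/12

Derivation:
rank_ℚ(R)=4; free=4−4=0
SNF(R) diag = [4, 4, 4, 12] → torsion [4, 4, 4, 12]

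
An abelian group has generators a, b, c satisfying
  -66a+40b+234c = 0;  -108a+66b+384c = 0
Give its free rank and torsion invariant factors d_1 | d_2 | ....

rank_ℚ(R)=2; free=3−2=1
SNF(R) diag = [2, 6] → torsion [2, 6]

Answer: M ≅ ℤ^1 ⊕ ℤ/2 ⊕ ℤ/6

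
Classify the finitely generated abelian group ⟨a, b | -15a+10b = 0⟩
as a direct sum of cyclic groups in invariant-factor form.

Answer: M ≅ ℤ^1 ⊕ ℤ/5

Derivation:
rank_ℚ(R)=1; free=2−1=1
SNF(R) diag = [5] → torsion [5]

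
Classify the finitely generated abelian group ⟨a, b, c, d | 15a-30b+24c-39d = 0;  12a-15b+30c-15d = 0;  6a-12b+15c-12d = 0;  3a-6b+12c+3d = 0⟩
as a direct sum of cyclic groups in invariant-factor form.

Answer: M ≅ ℤ/3 ⊕ ℤ/9 ⊕ ℤ/9 ⊕ ℤ/18

Derivation:
rank_ℚ(R)=4; free=4−4=0
SNF(R) diag = [3, 9, 9, 18] → torsion [3, 9, 9, 18]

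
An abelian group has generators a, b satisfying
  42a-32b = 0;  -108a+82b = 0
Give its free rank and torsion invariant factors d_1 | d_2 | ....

Answer: M ≅ ℤ/2 ⊕ ℤ/6

Derivation:
rank_ℚ(R)=2; free=2−2=0
SNF(R) diag = [2, 6] → torsion [2, 6]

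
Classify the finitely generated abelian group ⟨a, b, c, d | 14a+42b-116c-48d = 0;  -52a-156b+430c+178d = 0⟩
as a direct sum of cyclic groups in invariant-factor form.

rank_ℚ(R)=2; free=4−2=2
SNF(R) diag = [2, 2] → torsion [2, 2]

Answer: M ≅ ℤ^2 ⊕ ℤ/2 ⊕ ℤ/2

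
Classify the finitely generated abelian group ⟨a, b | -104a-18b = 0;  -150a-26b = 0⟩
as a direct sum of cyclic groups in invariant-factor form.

Answer: M ≅ ℤ/2 ⊕ ℤ/2

Derivation:
rank_ℚ(R)=2; free=2−2=0
SNF(R) diag = [2, 2] → torsion [2, 2]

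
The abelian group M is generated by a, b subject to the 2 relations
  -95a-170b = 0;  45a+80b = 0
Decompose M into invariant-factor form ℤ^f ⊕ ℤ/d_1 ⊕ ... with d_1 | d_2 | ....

Answer: M ≅ ℤ/5 ⊕ ℤ/10

Derivation:
rank_ℚ(R)=2; free=2−2=0
SNF(R) diag = [5, 10] → torsion [5, 10]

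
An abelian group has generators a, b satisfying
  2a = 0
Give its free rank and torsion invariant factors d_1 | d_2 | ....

rank_ℚ(R)=1; free=2−1=1
SNF(R) diag = [2] → torsion [2]

Answer: M ≅ ℤ^1 ⊕ ℤ/2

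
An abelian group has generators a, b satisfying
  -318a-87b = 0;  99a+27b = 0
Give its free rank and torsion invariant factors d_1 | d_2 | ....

Answer: M ≅ ℤ/3 ⊕ ℤ/9

Derivation:
rank_ℚ(R)=2; free=2−2=0
SNF(R) diag = [3, 9] → torsion [3, 9]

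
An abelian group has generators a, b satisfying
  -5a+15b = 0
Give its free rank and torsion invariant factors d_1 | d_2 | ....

Answer: M ≅ ℤ^1 ⊕ ℤ/5

Derivation:
rank_ℚ(R)=1; free=2−1=1
SNF(R) diag = [5] → torsion [5]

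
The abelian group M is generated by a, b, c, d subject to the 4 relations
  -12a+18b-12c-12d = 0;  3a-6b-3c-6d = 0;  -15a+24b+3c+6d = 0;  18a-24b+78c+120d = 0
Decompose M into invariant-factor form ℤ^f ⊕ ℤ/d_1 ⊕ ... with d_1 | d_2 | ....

Answer: M ≅ ℤ/3 ⊕ ℤ/6 ⊕ ℤ/12 ⊕ ℤ/36

Derivation:
rank_ℚ(R)=4; free=4−4=0
SNF(R) diag = [3, 6, 12, 36] → torsion [3, 6, 12, 36]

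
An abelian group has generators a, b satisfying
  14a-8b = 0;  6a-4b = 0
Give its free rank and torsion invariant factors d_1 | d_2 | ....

Answer: M ≅ ℤ/2 ⊕ ℤ/4

Derivation:
rank_ℚ(R)=2; free=2−2=0
SNF(R) diag = [2, 4] → torsion [2, 4]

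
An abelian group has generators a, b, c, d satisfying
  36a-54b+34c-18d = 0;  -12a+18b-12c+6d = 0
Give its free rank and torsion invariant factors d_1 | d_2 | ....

rank_ℚ(R)=2; free=4−2=2
SNF(R) diag = [2, 6] → torsion [2, 6]

Answer: M ≅ ℤ^2 ⊕ ℤ/2 ⊕ ℤ/6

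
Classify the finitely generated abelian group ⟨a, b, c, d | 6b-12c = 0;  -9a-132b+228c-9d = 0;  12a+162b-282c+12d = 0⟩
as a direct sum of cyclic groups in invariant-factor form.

Answer: M ≅ ℤ^1 ⊕ ℤ/3 ⊕ ℤ/6 ⊕ ℤ/18

Derivation:
rank_ℚ(R)=3; free=4−3=1
SNF(R) diag = [3, 6, 18] → torsion [3, 6, 18]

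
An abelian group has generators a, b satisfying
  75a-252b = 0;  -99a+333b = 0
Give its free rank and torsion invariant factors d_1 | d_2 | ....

rank_ℚ(R)=2; free=2−2=0
SNF(R) diag = [3, 9] → torsion [3, 9]

Answer: M ≅ ℤ/3 ⊕ ℤ/9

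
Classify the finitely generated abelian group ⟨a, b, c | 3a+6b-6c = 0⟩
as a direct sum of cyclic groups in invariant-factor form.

rank_ℚ(R)=1; free=3−1=2
SNF(R) diag = [3] → torsion [3]

Answer: M ≅ ℤ^2 ⊕ ℤ/3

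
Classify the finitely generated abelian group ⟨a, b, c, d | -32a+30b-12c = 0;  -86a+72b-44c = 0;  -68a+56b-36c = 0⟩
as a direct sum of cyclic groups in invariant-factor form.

Answer: M ≅ ℤ^1 ⊕ ℤ/2 ⊕ ℤ/2 ⊕ ℤ/4

Derivation:
rank_ℚ(R)=3; free=4−3=1
SNF(R) diag = [2, 2, 4] → torsion [2, 2, 4]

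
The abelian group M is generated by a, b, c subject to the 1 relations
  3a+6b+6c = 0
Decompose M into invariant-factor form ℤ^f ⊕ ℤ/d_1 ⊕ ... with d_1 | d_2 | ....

rank_ℚ(R)=1; free=3−1=2
SNF(R) diag = [3] → torsion [3]

Answer: M ≅ ℤ^2 ⊕ ℤ/3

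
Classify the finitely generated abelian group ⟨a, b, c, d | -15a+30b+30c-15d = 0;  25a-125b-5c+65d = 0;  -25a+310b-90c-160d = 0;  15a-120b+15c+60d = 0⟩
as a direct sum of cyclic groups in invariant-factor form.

rank_ℚ(R)=4; free=4−4=0
SNF(R) diag = [5, 5, 15, 45] → torsion [5, 5, 15, 45]

Answer: M ≅ ℤ/5 ⊕ ℤ/5 ⊕ ℤ/15 ⊕ ℤ/45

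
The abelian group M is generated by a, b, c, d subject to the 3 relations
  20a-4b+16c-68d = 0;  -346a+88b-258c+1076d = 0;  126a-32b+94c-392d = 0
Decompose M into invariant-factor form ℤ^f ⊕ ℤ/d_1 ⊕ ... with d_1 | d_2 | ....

Answer: M ≅ ℤ^1 ⊕ ℤ/2 ⊕ ℤ/4 ⊕ ℤ/4

Derivation:
rank_ℚ(R)=3; free=4−3=1
SNF(R) diag = [2, 4, 4] → torsion [2, 4, 4]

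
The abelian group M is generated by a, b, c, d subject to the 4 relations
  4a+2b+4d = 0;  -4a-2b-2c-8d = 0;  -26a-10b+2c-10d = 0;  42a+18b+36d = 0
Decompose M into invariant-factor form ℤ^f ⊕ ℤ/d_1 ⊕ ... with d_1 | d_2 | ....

Answer: M ≅ ℤ/2 ⊕ ℤ/2 ⊕ ℤ/6 ⊕ ℤ/6

Derivation:
rank_ℚ(R)=4; free=4−4=0
SNF(R) diag = [2, 2, 6, 6] → torsion [2, 2, 6, 6]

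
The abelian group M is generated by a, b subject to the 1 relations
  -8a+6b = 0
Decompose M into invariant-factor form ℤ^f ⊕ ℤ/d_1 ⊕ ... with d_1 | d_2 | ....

Answer: M ≅ ℤ^1 ⊕ ℤ/2

Derivation:
rank_ℚ(R)=1; free=2−1=1
SNF(R) diag = [2] → torsion [2]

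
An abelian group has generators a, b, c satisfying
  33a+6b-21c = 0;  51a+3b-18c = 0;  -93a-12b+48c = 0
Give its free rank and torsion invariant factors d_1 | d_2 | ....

Answer: M ≅ ℤ/3 ⊕ ℤ/3 ⊕ ℤ/3

Derivation:
rank_ℚ(R)=3; free=3−3=0
SNF(R) diag = [3, 3, 3] → torsion [3, 3, 3]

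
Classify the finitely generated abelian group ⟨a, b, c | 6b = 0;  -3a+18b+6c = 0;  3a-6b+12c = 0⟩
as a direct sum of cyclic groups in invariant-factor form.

Answer: M ≅ ℤ/3 ⊕ ℤ/6 ⊕ ℤ/18

Derivation:
rank_ℚ(R)=3; free=3−3=0
SNF(R) diag = [3, 6, 18] → torsion [3, 6, 18]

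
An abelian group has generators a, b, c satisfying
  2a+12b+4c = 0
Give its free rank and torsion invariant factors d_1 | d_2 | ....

rank_ℚ(R)=1; free=3−1=2
SNF(R) diag = [2] → torsion [2]

Answer: M ≅ ℤ^2 ⊕ ℤ/2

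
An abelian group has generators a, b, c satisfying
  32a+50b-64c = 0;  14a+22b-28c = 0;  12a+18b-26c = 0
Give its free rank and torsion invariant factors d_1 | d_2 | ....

Answer: M ≅ ℤ/2 ⊕ ℤ/2 ⊕ ℤ/2

Derivation:
rank_ℚ(R)=3; free=3−3=0
SNF(R) diag = [2, 2, 2] → torsion [2, 2, 2]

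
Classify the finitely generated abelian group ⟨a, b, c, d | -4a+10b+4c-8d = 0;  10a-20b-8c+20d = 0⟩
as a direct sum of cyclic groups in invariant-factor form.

rank_ℚ(R)=2; free=4−2=2
SNF(R) diag = [2, 2] → torsion [2, 2]

Answer: M ≅ ℤ^2 ⊕ ℤ/2 ⊕ ℤ/2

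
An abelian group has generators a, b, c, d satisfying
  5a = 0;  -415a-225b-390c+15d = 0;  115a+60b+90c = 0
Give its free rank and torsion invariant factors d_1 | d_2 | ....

rank_ℚ(R)=3; free=4−3=1
SNF(R) diag = [5, 15, 30] → torsion [5, 15, 30]

Answer: M ≅ ℤ^1 ⊕ ℤ/5 ⊕ ℤ/15 ⊕ ℤ/30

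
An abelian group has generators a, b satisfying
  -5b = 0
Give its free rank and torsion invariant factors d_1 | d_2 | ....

rank_ℚ(R)=1; free=2−1=1
SNF(R) diag = [5] → torsion [5]

Answer: M ≅ ℤ^1 ⊕ ℤ/5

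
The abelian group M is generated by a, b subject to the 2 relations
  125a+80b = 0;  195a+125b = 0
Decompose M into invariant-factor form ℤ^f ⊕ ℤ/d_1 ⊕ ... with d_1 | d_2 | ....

Answer: M ≅ ℤ/5 ⊕ ℤ/5

Derivation:
rank_ℚ(R)=2; free=2−2=0
SNF(R) diag = [5, 5] → torsion [5, 5]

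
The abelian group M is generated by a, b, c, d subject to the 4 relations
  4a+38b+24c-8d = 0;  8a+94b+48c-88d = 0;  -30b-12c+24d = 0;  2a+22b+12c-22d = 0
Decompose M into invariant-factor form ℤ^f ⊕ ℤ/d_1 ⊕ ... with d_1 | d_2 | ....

rank_ℚ(R)=4; free=4−4=0
SNF(R) diag = [2, 6, 12, 36] → torsion [2, 6, 12, 36]

Answer: M ≅ ℤ/2 ⊕ ℤ/6 ⊕ ℤ/12 ⊕ ℤ/36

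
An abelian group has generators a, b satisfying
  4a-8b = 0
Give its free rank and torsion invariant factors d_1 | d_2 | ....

Answer: M ≅ ℤ^1 ⊕ ℤ/4

Derivation:
rank_ℚ(R)=1; free=2−1=1
SNF(R) diag = [4] → torsion [4]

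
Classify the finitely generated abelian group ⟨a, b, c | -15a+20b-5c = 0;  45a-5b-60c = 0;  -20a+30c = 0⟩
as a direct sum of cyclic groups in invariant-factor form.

rank_ℚ(R)=3; free=3−3=0
SNF(R) diag = [5, 5, 10] → torsion [5, 5, 10]

Answer: M ≅ ℤ/5 ⊕ ℤ/5 ⊕ ℤ/10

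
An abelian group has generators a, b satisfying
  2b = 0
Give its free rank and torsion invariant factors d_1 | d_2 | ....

Answer: M ≅ ℤ^1 ⊕ ℤ/2

Derivation:
rank_ℚ(R)=1; free=2−1=1
SNF(R) diag = [2] → torsion [2]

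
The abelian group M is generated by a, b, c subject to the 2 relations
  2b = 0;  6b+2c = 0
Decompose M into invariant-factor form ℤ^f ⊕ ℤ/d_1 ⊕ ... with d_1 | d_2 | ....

rank_ℚ(R)=2; free=3−2=1
SNF(R) diag = [2, 2] → torsion [2, 2]

Answer: M ≅ ℤ^1 ⊕ ℤ/2 ⊕ ℤ/2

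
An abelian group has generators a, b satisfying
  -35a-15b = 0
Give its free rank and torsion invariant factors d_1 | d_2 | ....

Answer: M ≅ ℤ^1 ⊕ ℤ/5

Derivation:
rank_ℚ(R)=1; free=2−1=1
SNF(R) diag = [5] → torsion [5]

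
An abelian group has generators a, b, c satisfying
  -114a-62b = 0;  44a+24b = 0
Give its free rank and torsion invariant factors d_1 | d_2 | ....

Answer: M ≅ ℤ^1 ⊕ ℤ/2 ⊕ ℤ/4

Derivation:
rank_ℚ(R)=2; free=3−2=1
SNF(R) diag = [2, 4] → torsion [2, 4]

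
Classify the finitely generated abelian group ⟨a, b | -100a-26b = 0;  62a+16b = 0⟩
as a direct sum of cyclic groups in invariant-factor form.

rank_ℚ(R)=2; free=2−2=0
SNF(R) diag = [2, 6] → torsion [2, 6]

Answer: M ≅ ℤ/2 ⊕ ℤ/6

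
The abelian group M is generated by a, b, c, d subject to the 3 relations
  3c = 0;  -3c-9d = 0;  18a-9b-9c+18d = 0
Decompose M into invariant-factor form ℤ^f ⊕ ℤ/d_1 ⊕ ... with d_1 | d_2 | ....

Answer: M ≅ ℤ^1 ⊕ ℤ/3 ⊕ ℤ/9 ⊕ ℤ/9

Derivation:
rank_ℚ(R)=3; free=4−3=1
SNF(R) diag = [3, 9, 9] → torsion [3, 9, 9]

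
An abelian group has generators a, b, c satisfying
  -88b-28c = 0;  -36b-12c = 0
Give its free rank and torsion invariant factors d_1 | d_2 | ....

Answer: M ≅ ℤ^1 ⊕ ℤ/4 ⊕ ℤ/12

Derivation:
rank_ℚ(R)=2; free=3−2=1
SNF(R) diag = [4, 12] → torsion [4, 12]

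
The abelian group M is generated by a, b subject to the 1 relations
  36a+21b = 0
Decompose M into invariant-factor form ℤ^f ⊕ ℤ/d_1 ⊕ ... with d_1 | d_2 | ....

Answer: M ≅ ℤ^1 ⊕ ℤ/3

Derivation:
rank_ℚ(R)=1; free=2−1=1
SNF(R) diag = [3] → torsion [3]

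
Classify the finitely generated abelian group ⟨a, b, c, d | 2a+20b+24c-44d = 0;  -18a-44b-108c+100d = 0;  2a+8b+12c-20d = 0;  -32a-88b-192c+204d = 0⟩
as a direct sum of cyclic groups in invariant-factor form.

Answer: M ≅ ℤ/2 ⊕ ℤ/4 ⊕ ℤ/12 ⊕ ℤ/12

Derivation:
rank_ℚ(R)=4; free=4−4=0
SNF(R) diag = [2, 4, 12, 12] → torsion [2, 4, 12, 12]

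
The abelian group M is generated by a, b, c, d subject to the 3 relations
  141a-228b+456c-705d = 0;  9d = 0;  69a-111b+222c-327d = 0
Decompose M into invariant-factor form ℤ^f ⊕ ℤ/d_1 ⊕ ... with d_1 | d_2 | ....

Answer: M ≅ ℤ^1 ⊕ ℤ/3 ⊕ ℤ/9 ⊕ ℤ/27

Derivation:
rank_ℚ(R)=3; free=4−3=1
SNF(R) diag = [3, 9, 27] → torsion [3, 9, 27]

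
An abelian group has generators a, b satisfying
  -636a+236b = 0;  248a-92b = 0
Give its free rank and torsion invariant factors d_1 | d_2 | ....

Answer: M ≅ ℤ/4 ⊕ ℤ/4

Derivation:
rank_ℚ(R)=2; free=2−2=0
SNF(R) diag = [4, 4] → torsion [4, 4]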